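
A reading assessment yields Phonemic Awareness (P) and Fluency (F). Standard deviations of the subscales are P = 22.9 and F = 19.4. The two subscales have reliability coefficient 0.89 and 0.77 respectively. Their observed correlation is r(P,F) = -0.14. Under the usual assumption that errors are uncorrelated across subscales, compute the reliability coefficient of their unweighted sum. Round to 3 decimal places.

0.814

Var(P+F) = 22.9² + 19.4² + 2·[22.9·19.4·(-0.14)] = 900.77 − 124.393 = 776.377.
Under uncorrelated errors the observed covariances equal the true-score covariances, so only the own-variance terms attenuate.
True-score variance = [22.9²·0.89 + 19.4²·0.77] − 124.393 = 756.522 − 124.393 = 632.129.
Reliability = 632.129 / 776.377 = 0.814.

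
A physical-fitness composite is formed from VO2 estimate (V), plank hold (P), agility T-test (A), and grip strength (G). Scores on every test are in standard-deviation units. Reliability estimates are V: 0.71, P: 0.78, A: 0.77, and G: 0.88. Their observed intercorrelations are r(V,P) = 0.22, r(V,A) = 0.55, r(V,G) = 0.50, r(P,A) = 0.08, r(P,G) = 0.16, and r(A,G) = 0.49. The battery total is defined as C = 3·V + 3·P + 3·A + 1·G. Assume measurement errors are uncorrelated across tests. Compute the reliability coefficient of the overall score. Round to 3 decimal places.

Var(C) = 3² + 3² + 3² + 1 + 2·[9·0.22 + 9·0.55 + 3·0.50 + 9·0.08 + 3·0.16 + 3·0.49] = 28 + 22.2 = 50.2.
Because errors are independent across components, Cov(Tᵢ,Tⱼ) = Cov(Xᵢ,Xⱼ); the off-diagonal part of the true-score variance is the same as above.
True-score variance = [3²·0.71 + 3²·0.78 + 3²·0.77 + 0.88] + 22.2 = 21.22 + 22.2 = 43.42.
Reliability = 43.42 / 50.2 = 0.865.

0.865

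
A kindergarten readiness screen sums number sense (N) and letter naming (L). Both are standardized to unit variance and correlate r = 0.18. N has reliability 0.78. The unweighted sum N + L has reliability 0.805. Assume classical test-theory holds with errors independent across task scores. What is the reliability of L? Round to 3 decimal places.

0.760

Var(N+L) = 2 + 2·0.18 = 2.360.
True-score variance = ρ_N + ρ_L + 2·0.18, so 0.805 = (0.78 + ρ_L + 0.36) / 2.360.
ρ_L = 0.805·2.360 − 0.78 − 0.36 = 0.760.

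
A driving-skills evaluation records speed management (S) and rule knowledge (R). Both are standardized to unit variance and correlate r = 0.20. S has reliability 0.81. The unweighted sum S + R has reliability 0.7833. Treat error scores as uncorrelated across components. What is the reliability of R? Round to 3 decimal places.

0.670

Var(S+R) = 2 + 2·0.20 = 2.400.
True-score variance = ρ_S + ρ_R + 2·0.20, so 0.7833 = (0.81 + ρ_R + 0.40) / 2.400.
ρ_R = 0.7833·2.400 − 0.81 − 0.40 = 0.670.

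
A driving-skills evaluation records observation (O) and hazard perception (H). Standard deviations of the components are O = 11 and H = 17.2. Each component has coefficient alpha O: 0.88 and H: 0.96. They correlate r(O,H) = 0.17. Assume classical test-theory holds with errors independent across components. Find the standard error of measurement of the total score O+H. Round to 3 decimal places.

5.134

Var(total) = 416.84 + 64.328 = 481.168.
True-score variance = 390.486 + 64.328 = 454.814, so reliability = 0.9452.
Error variance = 481.168 − 454.814 = 26.3536; SEM = √26.3536 = 5.134.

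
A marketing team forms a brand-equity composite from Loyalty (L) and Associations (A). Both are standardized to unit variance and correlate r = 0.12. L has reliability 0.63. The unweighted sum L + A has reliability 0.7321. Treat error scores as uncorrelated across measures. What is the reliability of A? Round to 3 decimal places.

0.770

Var(L+A) = 2 + 2·0.12 = 2.240.
True-score variance = ρ_L + ρ_A + 2·0.12, so 0.7321 = (0.63 + ρ_A + 0.24) / 2.240.
ρ_A = 0.7321·2.240 − 0.63 − 0.24 = 0.770.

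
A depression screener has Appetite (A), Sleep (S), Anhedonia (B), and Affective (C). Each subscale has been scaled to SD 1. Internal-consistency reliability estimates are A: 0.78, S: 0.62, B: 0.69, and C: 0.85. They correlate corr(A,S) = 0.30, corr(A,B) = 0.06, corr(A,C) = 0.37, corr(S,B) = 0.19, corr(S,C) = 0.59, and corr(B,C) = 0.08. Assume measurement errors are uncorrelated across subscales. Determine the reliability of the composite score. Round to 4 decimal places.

0.8524

Var(A+S+B+C) = 4 + 2·[0.30 + 0.06 + 0.37 + 0.19 + 0.59 + 0.08] = 4 + 3.18 = 7.18.
With uncorrelated errors the cross-covariances are all true-score covariance, so they carry over unchanged; only the diagonal terms shrink to ρᵢσᵢ².
True-score variance = [0.78 + 0.62 + 0.69 + 0.85] + 3.18 = 2.94 + 3.18 = 6.12.
Reliability = 6.12 / 7.18 = 0.8524.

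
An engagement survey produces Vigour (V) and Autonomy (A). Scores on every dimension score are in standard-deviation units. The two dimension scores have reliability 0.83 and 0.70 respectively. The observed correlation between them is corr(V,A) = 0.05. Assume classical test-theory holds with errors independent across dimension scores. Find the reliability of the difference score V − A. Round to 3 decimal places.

0.753

Var(V−A) = 1 + 1 − 2·0.05 = 2 − 0.1 = 1.9.
Because errors are independent across components, Cov(Tᵢ,Tⱼ) = Cov(Xᵢ,Xⱼ); the off-diagonal part of the true-score variance is the same as above.
True-score variance = [0.83 + 0.70] − 0.1 = 1.53 − 0.1 = 1.43.
Reliability = 1.43 / 1.9 = 0.753.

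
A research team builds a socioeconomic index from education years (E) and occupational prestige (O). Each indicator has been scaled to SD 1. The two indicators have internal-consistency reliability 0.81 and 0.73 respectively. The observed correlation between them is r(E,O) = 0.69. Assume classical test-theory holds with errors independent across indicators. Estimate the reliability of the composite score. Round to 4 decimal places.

0.8639

Var(E+O) = 2 + 2·[0.69] = 2 + 1.38 = 3.38.
Under uncorrelated errors the observed covariances equal the true-score covariances, so only the own-variance terms attenuate.
True-score variance = [0.81 + 0.73] + 1.38 = 1.54 + 1.38 = 2.92.
Reliability = 2.92 / 3.38 = 0.8639.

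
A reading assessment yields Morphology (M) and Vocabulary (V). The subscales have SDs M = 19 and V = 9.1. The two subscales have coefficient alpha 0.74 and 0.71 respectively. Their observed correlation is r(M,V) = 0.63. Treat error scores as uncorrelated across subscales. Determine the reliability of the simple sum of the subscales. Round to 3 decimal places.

0.822

Var(M+V) = 19² + 9.1² + 2·[19·9.1·0.63] = 443.81 + 217.854 = 661.664.
Under uncorrelated errors the observed covariances equal the true-score covariances, so only the own-variance terms attenuate.
True-score variance = [19²·0.74 + 9.1²·0.71] + 217.854 = 325.935 + 217.854 = 543.789.
Reliability = 543.789 / 661.664 = 0.822.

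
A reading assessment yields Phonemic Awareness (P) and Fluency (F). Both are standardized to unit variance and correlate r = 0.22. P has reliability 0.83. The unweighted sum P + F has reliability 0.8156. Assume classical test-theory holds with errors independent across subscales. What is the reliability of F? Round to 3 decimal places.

Var(P+F) = 2 + 2·0.22 = 2.440.
True-score variance = ρ_P + ρ_F + 2·0.22, so 0.8156 = (0.83 + ρ_F + 0.44) / 2.440.
ρ_F = 0.8156·2.440 − 0.83 − 0.44 = 0.720.

0.720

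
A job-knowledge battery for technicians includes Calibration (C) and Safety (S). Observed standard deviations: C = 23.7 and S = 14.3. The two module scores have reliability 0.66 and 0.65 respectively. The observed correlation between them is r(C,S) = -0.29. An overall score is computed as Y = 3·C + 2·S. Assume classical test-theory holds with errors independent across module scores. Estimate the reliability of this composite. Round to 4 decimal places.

0.5728

Var(Y) = 3²·23.7² + 2²·14.3² + 2·[6·23.7·14.3·(-0.29)] = 5873.17 − 1179.41 = 4693.76.
Because errors are independent across components, Cov(Tᵢ,Tⱼ) = Cov(Xᵢ,Xⱼ); the off-diagonal part of the true-score variance is the same as above.
True-score variance = [3²·23.7²·0.66 + 2²·14.3²·0.65] − 1179.41 = 3868.11 − 1179.41 = 2688.71.
Reliability = 2688.71 / 4693.76 = 0.5728.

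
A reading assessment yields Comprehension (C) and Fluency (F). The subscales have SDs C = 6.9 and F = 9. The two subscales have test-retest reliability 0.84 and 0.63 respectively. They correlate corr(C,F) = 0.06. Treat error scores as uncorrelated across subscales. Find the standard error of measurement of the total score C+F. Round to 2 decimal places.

6.13

Var(total) = 128.61 + 7.452 = 136.062.
True-score variance = 91.0224 + 7.452 = 98.4744, so reliability = 0.7237.
Error variance = 136.062 − 98.4744 = 37.5876; SEM = √37.5876 = 6.13.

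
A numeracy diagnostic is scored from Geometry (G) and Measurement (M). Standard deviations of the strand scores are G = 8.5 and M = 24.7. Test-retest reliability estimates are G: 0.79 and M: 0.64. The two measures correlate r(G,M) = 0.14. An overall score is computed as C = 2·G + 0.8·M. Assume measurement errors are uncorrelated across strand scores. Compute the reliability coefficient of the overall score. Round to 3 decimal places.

0.740

Var(C) = 2²·8.5² + 0.8²·24.7² + 2·[1.6·8.5·24.7·0.14] = 679.458 + 94.0576 = 773.515.
Because errors are independent across components, Cov(Tᵢ,Tⱼ) = Cov(Xᵢ,Xⱼ); the off-diagonal part of the true-score variance is the same as above.
True-score variance = [2²·8.5²·0.79 + 0.8²·24.7²·0.64] + 94.0576 = 478.203 + 94.0576 = 572.26.
Reliability = 572.26 / 773.515 = 0.740.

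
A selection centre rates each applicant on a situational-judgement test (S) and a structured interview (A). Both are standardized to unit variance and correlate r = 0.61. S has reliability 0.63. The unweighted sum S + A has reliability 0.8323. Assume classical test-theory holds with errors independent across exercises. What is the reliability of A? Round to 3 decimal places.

0.830

Var(S+A) = 2 + 2·0.61 = 3.220.
True-score variance = ρ_S + ρ_A + 2·0.61, so 0.8323 = (0.63 + ρ_A + 1.22) / 3.220.
ρ_A = 0.8323·3.220 − 0.63 − 1.22 = 0.830.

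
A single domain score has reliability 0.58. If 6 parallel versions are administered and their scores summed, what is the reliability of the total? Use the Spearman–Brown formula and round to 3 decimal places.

ρ_k = kρ / (1 + (k−1)ρ) = 6·0.58 / (1 + 5·0.58) = 3.480 / 3.900 = 0.892.

0.892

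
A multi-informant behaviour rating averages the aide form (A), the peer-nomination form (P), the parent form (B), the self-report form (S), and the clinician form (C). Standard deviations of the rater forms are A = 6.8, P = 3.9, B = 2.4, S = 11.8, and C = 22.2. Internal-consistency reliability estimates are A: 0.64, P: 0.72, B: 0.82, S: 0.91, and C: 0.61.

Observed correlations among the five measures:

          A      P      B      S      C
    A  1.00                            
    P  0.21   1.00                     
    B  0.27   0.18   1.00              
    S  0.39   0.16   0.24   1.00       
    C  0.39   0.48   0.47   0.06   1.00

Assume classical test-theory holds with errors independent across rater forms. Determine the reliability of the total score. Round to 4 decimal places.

0.7932

Var(A+P+B+S+C) = 6.8² + 3.9² + 2.4² + 11.8² + 22.2² + 2·[6.8·3.9·0.21 + 6.8·2.4·0.27 + 6.8·11.8·0.39 + 6.8·22.2·0.39 + 3.9·2.4·0.18 + 3.9·11.8·0.16 + 3.9·22.2·0.48 + 2.4·11.8·0.24 + 2.4·22.2·0.47 + 11.8·22.2·0.06] = 699.29 + 396.612 = 1095.9.
With uncorrelated errors the cross-covariances are all true-score covariance, so they carry over unchanged; only the diagonal terms shrink to ρᵢσᵢ².
True-score variance = [6.8²·0.64 + 3.9²·0.72 + 2.4²·0.82 + 11.8²·0.91 + 22.2²·0.61] + 396.612 = 472.609 + 396.612 = 869.221.
Reliability = 869.221 / 1095.9 = 0.7932.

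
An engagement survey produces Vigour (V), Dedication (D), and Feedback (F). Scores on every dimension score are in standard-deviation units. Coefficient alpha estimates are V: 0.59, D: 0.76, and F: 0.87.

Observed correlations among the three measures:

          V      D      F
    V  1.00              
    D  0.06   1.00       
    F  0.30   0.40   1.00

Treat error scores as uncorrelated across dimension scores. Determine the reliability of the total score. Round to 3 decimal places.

0.827

Var(V+D+F) = 3 + 2·[0.06 + 0.30 + 0.40] = 3 + 1.52 = 4.52.
Under uncorrelated errors the observed covariances equal the true-score covariances, so only the own-variance terms attenuate.
True-score variance = [0.59 + 0.76 + 0.87] + 1.52 = 2.22 + 1.52 = 3.74.
Reliability = 3.74 / 4.52 = 0.827.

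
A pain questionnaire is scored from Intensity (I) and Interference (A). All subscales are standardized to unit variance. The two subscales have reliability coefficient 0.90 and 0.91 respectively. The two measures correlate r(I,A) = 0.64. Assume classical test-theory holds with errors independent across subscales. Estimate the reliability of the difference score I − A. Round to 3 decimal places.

Var(I−A) = 1 + 1 − 2·0.64 = 2 − 1.28 = 0.72.
With uncorrelated errors the cross-covariances are all true-score covariance, so they carry over unchanged; only the diagonal terms shrink to ρᵢσᵢ².
True-score variance = [0.90 + 0.91] − 1.28 = 1.81 − 1.28 = 0.53.
Reliability = 0.53 / 0.72 = 0.736.

0.736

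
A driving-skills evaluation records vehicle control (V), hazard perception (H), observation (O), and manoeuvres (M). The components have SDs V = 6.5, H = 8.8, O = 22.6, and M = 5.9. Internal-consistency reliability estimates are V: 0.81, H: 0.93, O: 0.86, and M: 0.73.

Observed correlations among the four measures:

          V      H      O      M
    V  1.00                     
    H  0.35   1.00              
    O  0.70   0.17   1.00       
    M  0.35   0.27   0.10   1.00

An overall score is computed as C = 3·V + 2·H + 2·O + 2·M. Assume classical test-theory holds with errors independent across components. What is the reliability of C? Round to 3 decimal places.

Var(C) = 3²·6.5² + 2²·8.8² + 2²·22.6² + 2²·5.9² + 2·[6·6.5·8.8·0.35 + 6·6.5·22.6·0.70 + 6·6.5·5.9·0.35 + 4·8.8·22.6·0.17 + 4·8.8·5.9·0.27 + 4·22.6·5.9·0.10] = 2872.29 + 2124.57 = 4996.86.
Because errors are independent across components, Cov(Tᵢ,Tⱼ) = Cov(Xᵢ,Xⱼ); the off-diagonal part of the true-score variance is the same as above.
True-score variance = [3²·6.5²·0.81 + 2²·8.8²·0.93 + 2²·22.6²·0.86 + 2²·5.9²·0.73] + 2124.57 = 2454.74 + 2124.57 = 4579.3.
Reliability = 4579.3 / 4996.86 = 0.916.

0.916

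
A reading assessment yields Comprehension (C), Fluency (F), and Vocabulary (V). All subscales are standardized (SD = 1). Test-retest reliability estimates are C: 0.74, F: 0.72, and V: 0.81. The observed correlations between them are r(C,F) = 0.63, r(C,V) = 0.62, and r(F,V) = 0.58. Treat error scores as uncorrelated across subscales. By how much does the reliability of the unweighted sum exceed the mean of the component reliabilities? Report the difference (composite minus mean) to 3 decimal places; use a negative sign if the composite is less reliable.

0.134

Var(sum) = 3 + 3.66 = 6.66; true-score variance = 2.27 + 3.66 = 5.93; composite reliability = 0.8904.
Mean component reliability = 0.7567.
Difference = 0.8904 − 0.7567 = 0.134.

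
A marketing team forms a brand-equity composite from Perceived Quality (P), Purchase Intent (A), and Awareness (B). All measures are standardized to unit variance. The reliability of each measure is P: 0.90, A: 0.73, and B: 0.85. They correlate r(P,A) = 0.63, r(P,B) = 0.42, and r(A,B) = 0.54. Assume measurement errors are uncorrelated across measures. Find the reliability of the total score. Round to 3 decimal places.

0.916

Var(P+A+B) = 3 + 2·[0.63 + 0.42 + 0.54] = 3 + 3.18 = 6.18.
Under uncorrelated errors the observed covariances equal the true-score covariances, so only the own-variance terms attenuate.
True-score variance = [0.90 + 0.73 + 0.85] + 3.18 = 2.48 + 3.18 = 5.66.
Reliability = 5.66 / 6.18 = 0.916.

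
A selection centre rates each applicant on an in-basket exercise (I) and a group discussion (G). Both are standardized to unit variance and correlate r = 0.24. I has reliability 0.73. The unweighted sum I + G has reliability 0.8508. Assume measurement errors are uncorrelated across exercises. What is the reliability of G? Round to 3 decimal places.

0.900

Var(I+G) = 2 + 2·0.24 = 2.480.
True-score variance = ρ_I + ρ_G + 2·0.24, so 0.8508 = (0.73 + ρ_G + 0.48) / 2.480.
ρ_G = 0.8508·2.480 − 0.73 − 0.48 = 0.900.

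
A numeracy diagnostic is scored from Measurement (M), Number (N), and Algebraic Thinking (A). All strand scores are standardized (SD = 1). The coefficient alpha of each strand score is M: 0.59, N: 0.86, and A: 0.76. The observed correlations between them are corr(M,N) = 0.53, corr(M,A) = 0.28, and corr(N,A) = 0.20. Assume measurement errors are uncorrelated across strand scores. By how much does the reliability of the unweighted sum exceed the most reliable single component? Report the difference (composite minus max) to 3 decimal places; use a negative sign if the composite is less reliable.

-0.017

Var(sum) = 3 + 2.02 = 5.02; true-score variance = 2.21 + 2.02 = 4.23; composite reliability = 0.8426.
Max component reliability = 0.8600.
Difference = 0.8426 − 0.8600 = -0.017.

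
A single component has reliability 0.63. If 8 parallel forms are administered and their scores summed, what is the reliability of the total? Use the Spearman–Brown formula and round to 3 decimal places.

ρ_k = kρ / (1 + (k−1)ρ) = 8·0.63 / (1 + 7·0.63) = 5.040 / 5.410 = 0.932.

0.932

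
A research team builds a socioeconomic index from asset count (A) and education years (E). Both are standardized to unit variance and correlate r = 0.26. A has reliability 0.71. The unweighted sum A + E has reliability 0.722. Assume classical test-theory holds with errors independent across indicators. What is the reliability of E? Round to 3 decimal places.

0.589

Var(A+E) = 2 + 2·0.26 = 2.520.
True-score variance = ρ_A + ρ_E + 2·0.26, so 0.722 = (0.71 + ρ_E + 0.52) / 2.520.
ρ_E = 0.722·2.520 − 0.71 − 0.52 = 0.589.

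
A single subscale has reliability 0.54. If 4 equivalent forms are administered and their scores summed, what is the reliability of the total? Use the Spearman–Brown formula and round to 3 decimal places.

ρ_k = kρ / (1 + (k−1)ρ) = 4·0.54 / (1 + 3·0.54) = 2.160 / 2.620 = 0.824.

0.824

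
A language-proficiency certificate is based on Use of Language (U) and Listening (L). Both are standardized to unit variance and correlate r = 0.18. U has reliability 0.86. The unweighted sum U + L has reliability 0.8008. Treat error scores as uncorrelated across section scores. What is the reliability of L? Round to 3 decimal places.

0.670

Var(U+L) = 2 + 2·0.18 = 2.360.
True-score variance = ρ_U + ρ_L + 2·0.18, so 0.8008 = (0.86 + ρ_L + 0.36) / 2.360.
ρ_L = 0.8008·2.360 − 0.86 − 0.36 = 0.670.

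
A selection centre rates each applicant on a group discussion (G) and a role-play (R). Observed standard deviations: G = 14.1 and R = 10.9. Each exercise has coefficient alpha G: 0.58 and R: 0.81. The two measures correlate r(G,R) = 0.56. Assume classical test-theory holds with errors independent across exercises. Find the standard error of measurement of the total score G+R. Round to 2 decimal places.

Var(total) = 317.62 + 172.133 = 489.753.
True-score variance = 211.546 + 172.133 = 383.679, so reliability = 0.7834.
Error variance = 489.753 − 383.679 = 106.074; SEM = √106.074 = 10.30.

10.30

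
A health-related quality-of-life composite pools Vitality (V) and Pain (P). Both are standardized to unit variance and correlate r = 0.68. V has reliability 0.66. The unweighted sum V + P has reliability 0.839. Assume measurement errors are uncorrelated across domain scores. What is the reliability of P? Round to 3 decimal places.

Var(V+P) = 2 + 2·0.68 = 3.360.
True-score variance = ρ_V + ρ_P + 2·0.68, so 0.839 = (0.66 + ρ_P + 1.36) / 3.360.
ρ_P = 0.839·3.360 − 0.66 − 1.36 = 0.799.

0.799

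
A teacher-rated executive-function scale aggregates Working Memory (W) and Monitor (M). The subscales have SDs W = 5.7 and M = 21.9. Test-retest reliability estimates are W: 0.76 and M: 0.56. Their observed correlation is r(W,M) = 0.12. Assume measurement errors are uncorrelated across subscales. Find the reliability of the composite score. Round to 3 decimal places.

Var(W+M) = 5.7² + 21.9² + 2·[5.7·21.9·0.12] = 512.1 + 29.9592 = 542.059.
With uncorrelated errors the cross-covariances are all true-score covariance, so they carry over unchanged; only the diagonal terms shrink to ρᵢσᵢ².
True-score variance = [5.7²·0.76 + 21.9²·0.56] + 29.9592 = 293.274 + 29.9592 = 323.233.
Reliability = 323.233 / 542.059 = 0.596.

0.596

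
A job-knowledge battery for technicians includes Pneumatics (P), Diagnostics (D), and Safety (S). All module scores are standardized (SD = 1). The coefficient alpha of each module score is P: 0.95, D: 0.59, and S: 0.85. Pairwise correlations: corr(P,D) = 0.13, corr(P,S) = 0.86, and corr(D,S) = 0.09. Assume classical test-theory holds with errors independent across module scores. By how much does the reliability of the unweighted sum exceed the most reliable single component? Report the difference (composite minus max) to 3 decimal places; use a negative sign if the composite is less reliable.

-0.068

Var(sum) = 3 + 2.16 = 5.16; true-score variance = 2.39 + 2.16 = 4.55; composite reliability = 0.8818.
Max component reliability = 0.9500.
Difference = 0.8818 − 0.9500 = -0.068.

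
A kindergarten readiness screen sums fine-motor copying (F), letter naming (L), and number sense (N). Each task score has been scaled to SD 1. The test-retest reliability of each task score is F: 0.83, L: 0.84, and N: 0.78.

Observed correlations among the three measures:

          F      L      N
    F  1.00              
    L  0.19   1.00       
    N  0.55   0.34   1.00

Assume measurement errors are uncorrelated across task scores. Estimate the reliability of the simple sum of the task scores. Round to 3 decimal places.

0.893

Var(F+L+N) = 3 + 2·[0.19 + 0.55 + 0.34] = 3 + 2.16 = 5.16.
Because errors are independent across components, Cov(Tᵢ,Tⱼ) = Cov(Xᵢ,Xⱼ); the off-diagonal part of the true-score variance is the same as above.
True-score variance = [0.83 + 0.84 + 0.78] + 2.16 = 2.45 + 2.16 = 4.61.
Reliability = 4.61 / 5.16 = 0.893.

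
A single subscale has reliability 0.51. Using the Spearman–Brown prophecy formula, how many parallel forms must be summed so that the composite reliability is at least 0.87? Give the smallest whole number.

7

k ≥ ρ*(1−ρ₁)/(ρ₁(1−ρ*)) = 0.87·0.49 / (0.51·0.13) = 6.430.
Smallest integer k = 7.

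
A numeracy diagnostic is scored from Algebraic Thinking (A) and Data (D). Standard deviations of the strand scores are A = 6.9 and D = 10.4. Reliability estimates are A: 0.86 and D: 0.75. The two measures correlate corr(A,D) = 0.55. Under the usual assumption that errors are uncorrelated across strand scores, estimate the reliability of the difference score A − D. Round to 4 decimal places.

0.5613

Var(A−D) = 6.9² + 10.4² − 2·6.9·10.4·0.55 = 155.77 − 78.936 = 76.834.
Because errors are independent across components, Cov(Tᵢ,Tⱼ) = Cov(Xᵢ,Xⱼ); the off-diagonal part of the true-score variance is the same as above.
True-score variance = [6.9²·0.86 + 10.4²·0.75] − 78.936 = 122.065 − 78.936 = 43.1286.
Reliability = 43.1286 / 76.834 = 0.5613.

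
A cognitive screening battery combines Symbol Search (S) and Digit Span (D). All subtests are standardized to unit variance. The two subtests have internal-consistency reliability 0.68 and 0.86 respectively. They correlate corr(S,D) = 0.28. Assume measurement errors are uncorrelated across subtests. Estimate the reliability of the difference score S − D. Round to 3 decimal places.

0.681

Var(S−D) = 1 + 1 − 2·0.28 = 2 − 0.56 = 1.44.
Because errors are independent across components, Cov(Tᵢ,Tⱼ) = Cov(Xᵢ,Xⱼ); the off-diagonal part of the true-score variance is the same as above.
True-score variance = [0.68 + 0.86] − 0.56 = 1.54 − 0.56 = 0.98.
Reliability = 0.98 / 1.44 = 0.681.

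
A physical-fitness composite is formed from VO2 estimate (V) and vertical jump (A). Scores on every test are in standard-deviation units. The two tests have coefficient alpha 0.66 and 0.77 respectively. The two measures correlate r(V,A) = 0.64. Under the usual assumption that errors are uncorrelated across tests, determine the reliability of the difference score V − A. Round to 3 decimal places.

0.208

Var(V−A) = 1 + 1 − 2·0.64 = 2 − 1.28 = 0.72.
With uncorrelated errors the cross-covariances are all true-score covariance, so they carry over unchanged; only the diagonal terms shrink to ρᵢσᵢ².
True-score variance = [0.66 + 0.77] − 1.28 = 1.43 − 1.28 = 0.15.
Reliability = 0.15 / 0.72 = 0.208.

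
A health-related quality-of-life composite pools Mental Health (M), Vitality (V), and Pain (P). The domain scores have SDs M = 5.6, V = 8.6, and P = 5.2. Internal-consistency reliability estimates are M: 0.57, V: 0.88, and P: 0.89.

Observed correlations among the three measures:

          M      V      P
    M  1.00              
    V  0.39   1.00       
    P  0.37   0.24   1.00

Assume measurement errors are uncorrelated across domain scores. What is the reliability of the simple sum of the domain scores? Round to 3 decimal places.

0.881

Var(M+V+P) = 5.6² + 8.6² + 5.2² + 2·[5.6·8.6·0.39 + 5.6·5.2·0.37 + 8.6·5.2·0.24] = 132.36 + 80.5792 = 212.939.
Under uncorrelated errors the observed covariances equal the true-score covariances, so only the own-variance terms attenuate.
True-score variance = [5.6²·0.57 + 8.6²·0.88 + 5.2²·0.89] + 80.5792 = 107.026 + 80.5792 = 187.605.
Reliability = 187.605 / 212.939 = 0.881.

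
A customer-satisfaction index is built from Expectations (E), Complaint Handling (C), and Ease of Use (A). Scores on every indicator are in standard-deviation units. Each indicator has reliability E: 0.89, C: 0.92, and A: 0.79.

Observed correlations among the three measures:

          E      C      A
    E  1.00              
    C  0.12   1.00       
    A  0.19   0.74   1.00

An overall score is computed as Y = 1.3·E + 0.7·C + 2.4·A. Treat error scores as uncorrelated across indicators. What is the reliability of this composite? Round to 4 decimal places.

0.8787

Var(Y) = 1.3² + 0.7² + 2.4² + 2·[0.91·0.12 + 3.12·0.19 + 1.68·0.74] = 7.94 + 3.8904 = 11.8304.
With uncorrelated errors the cross-covariances are all true-score covariance, so they carry over unchanged; only the diagonal terms shrink to ρᵢσᵢ².
True-score variance = [1.3²·0.89 + 0.7²·0.92 + 2.4²·0.79] + 3.8904 = 6.5053 + 3.8904 = 10.3957.
Reliability = 10.3957 / 11.8304 = 0.8787.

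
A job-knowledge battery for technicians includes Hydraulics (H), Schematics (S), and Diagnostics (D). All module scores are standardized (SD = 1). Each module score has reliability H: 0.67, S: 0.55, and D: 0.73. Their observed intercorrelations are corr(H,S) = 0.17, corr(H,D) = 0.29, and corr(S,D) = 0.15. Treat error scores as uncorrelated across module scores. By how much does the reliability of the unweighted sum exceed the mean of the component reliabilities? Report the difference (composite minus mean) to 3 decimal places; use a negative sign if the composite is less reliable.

0.101

Var(sum) = 3 + 1.22 = 4.22; true-score variance = 1.95 + 1.22 = 3.17; composite reliability = 0.7512.
Mean component reliability = 0.6500.
Difference = 0.7512 − 0.6500 = 0.101.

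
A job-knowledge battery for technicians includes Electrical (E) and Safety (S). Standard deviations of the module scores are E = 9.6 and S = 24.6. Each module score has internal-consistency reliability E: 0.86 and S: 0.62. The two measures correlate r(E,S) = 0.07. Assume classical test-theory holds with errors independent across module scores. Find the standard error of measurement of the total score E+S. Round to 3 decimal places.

15.584

Var(total) = 697.32 + 33.0624 = 730.382.
True-score variance = 454.457 + 33.0624 = 487.519, so reliability = 0.6675.
Error variance = 730.382 − 487.519 = 242.863; SEM = √242.863 = 15.584.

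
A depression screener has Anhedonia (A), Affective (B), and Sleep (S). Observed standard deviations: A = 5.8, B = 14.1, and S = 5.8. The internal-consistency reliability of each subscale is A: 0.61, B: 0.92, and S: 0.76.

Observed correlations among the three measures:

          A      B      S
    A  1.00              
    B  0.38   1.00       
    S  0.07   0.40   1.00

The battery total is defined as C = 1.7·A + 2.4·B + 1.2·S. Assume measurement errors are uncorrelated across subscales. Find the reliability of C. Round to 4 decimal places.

Var(C) = 1.7²·5.8² + 2.4²·14.1² + 1.2²·5.8² + 2·[4.08·5.8·14.1·0.38 + 2.04·5.8·5.8·0.07 + 2.88·14.1·5.8·0.40] = 1290.81 + 451.612 = 1742.42.
With uncorrelated errors the cross-covariances are all true-score covariance, so they carry over unchanged; only the diagonal terms shrink to ρᵢσᵢ².
True-score variance = [1.7²·5.8²·0.61 + 2.4²·14.1²·0.92 + 1.2²·5.8²·0.76] + 451.612 = 1149.65 + 451.612 = 1601.27.
Reliability = 1601.27 / 1742.42 = 0.9190.

0.9190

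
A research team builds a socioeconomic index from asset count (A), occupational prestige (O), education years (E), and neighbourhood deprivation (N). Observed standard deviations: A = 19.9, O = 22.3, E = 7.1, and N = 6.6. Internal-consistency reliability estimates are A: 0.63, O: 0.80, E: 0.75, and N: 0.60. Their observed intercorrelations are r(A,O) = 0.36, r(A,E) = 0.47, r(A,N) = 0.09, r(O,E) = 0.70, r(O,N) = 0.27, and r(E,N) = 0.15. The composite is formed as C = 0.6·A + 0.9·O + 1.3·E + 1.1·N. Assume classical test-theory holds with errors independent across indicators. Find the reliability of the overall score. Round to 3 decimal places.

Var(C) = 0.6²·19.9² + 0.9²·22.3² + 1.3²·7.1² + 1.1²·6.6² + 2·[0.54·19.9·22.3·0.36 + 0.78·19.9·7.1·0.47 + 0.66·19.9·6.6·0.09 + 1.17·22.3·7.1·0.70 + 0.99·22.3·6.6·0.27 + 1.43·7.1·6.6·0.15] = 683.269 + 649.865 = 1333.13.
With uncorrelated errors the cross-covariances are all true-score covariance, so they carry over unchanged; only the diagonal terms shrink to ρᵢσᵢ².
True-score variance = [0.6²·19.9²·0.63 + 0.9²·22.3²·0.80 + 1.3²·7.1²·0.75 + 1.1²·6.6²·0.60] + 649.865 = 507.578 + 649.865 = 1157.44.
Reliability = 1157.44 / 1333.13 = 0.868.

0.868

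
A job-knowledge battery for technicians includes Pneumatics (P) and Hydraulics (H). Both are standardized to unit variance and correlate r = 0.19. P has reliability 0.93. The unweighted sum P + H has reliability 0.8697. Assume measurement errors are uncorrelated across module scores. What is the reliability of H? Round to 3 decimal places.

0.760

Var(P+H) = 2 + 2·0.19 = 2.380.
True-score variance = ρ_P + ρ_H + 2·0.19, so 0.8697 = (0.93 + ρ_H + 0.38) / 2.380.
ρ_H = 0.8697·2.380 − 0.93 − 0.38 = 0.760.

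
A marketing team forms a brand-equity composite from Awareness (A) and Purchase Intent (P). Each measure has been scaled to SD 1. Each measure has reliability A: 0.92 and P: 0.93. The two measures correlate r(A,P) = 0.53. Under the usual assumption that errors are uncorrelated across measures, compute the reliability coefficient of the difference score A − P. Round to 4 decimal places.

0.8404

Var(A−P) = 1 + 1 − 2·0.53 = 2 − 1.06 = 0.94.
Because errors are independent across components, Cov(Tᵢ,Tⱼ) = Cov(Xᵢ,Xⱼ); the off-diagonal part of the true-score variance is the same as above.
True-score variance = [0.92 + 0.93] − 1.06 = 1.85 − 1.06 = 0.79.
Reliability = 0.79 / 0.94 = 0.8404.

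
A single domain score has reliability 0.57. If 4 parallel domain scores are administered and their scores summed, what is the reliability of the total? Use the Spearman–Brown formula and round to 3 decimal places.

0.841

ρ_k = kρ / (1 + (k−1)ρ) = 4·0.57 / (1 + 3·0.57) = 2.280 / 2.710 = 0.841.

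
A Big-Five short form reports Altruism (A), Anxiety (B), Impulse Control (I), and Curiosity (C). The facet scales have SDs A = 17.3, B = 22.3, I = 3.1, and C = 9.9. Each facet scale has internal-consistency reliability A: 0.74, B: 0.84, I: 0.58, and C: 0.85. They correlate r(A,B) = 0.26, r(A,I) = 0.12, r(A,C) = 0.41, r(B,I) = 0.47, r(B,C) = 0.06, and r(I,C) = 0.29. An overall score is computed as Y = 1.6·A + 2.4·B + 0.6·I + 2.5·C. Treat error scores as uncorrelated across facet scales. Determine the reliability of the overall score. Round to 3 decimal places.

Var(Y) = 1.6²·17.3² + 2.4²·22.3² + 0.6²·3.1² + 2.5²·9.9² + 2·[3.84·17.3·22.3·0.26 + 0.96·17.3·3.1·0.12 + 4·17.3·9.9·0.41 + 1.44·22.3·3.1·0.47 + 6·22.3·9.9·0.06 + 1.5·3.1·9.9·0.29] = 4246.59 + 1623.7 = 5870.29.
Under uncorrelated errors the observed covariances equal the true-score covariances, so only the own-variance terms attenuate.
True-score variance = [1.6²·17.3²·0.74 + 2.4²·22.3²·0.84 + 0.6²·3.1²·0.58 + 2.5²·9.9²·0.85] + 1623.7 = 3495.75 + 1623.7 = 5119.44.
Reliability = 5119.44 / 5870.29 = 0.872.

0.872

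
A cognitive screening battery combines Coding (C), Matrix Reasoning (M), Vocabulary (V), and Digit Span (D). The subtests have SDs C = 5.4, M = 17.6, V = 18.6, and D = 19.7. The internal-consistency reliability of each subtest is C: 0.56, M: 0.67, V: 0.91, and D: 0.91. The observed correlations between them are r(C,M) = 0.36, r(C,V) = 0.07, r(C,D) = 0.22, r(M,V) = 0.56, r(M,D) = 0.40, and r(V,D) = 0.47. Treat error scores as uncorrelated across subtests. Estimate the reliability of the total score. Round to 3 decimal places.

Var(C+M+V+D) = 5.4² + 17.6² + 18.6² + 19.7² + 2·[5.4·17.6·0.36 + 5.4·18.6·0.07 + 5.4·19.7·0.22 + 17.6·18.6·0.56 + 17.6·19.7·0.40 + 18.6·19.7·0.47] = 1072.97 + 1117.75 = 2190.72.
Because errors are independent across components, Cov(Tᵢ,Tⱼ) = Cov(Xᵢ,Xⱼ); the off-diagonal part of the true-score variance is the same as above.
True-score variance = [5.4²·0.56 + 17.6²·0.67 + 18.6²·0.91 + 19.7²·0.91] + 1117.75 = 891.854 + 1117.75 = 2009.61.
Reliability = 2009.61 / 2190.72 = 0.917.

0.917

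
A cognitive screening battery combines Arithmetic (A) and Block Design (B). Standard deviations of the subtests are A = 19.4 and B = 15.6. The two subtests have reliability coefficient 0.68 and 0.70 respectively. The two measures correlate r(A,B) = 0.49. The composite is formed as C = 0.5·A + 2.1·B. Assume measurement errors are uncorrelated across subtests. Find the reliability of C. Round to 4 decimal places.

0.7619

Var(C) = 0.5²·19.4² + 2.1²·15.6² + 2·[1.05·19.4·15.6·0.49] = 1167.31 + 311.417 = 1478.72.
With uncorrelated errors the cross-covariances are all true-score covariance, so they carry over unchanged; only the diagonal terms shrink to ρᵢσᵢ².
True-score variance = [0.5²·19.4²·0.68 + 2.1²·15.6²·0.70] + 311.417 = 815.234 + 311.417 = 1126.65.
Reliability = 1126.65 / 1478.72 = 0.7619.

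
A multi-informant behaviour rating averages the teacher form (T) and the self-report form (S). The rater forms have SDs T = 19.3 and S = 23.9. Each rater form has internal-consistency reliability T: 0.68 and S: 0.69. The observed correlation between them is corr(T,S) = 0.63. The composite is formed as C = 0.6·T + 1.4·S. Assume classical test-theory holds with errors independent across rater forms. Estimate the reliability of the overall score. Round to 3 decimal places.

0.776

Var(C) = 0.6²·19.3² + 1.4²·23.9² + 2·[0.84·19.3·23.9·0.63] = 1253.67 + 488.208 = 1741.88.
Because errors are independent across components, Cov(Tᵢ,Tⱼ) = Cov(Xᵢ,Xⱼ); the off-diagonal part of the true-score variance is the same as above.
True-score variance = [0.6²·19.3²·0.68 + 1.4²·23.9²·0.69] + 488.208 = 863.69 + 488.208 = 1351.9.
Reliability = 1351.9 / 1741.88 = 0.776.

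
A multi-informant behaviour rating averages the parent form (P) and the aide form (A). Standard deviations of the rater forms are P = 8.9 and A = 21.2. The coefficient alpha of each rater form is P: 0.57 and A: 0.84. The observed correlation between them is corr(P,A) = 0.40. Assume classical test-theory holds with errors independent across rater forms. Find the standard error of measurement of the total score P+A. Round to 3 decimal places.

10.294

Var(total) = 528.65 + 150.944 = 679.594.
True-score variance = 422.679 + 150.944 = 573.623, so reliability = 0.8441.
Error variance = 679.594 − 573.623 = 105.971; SEM = √105.971 = 10.294.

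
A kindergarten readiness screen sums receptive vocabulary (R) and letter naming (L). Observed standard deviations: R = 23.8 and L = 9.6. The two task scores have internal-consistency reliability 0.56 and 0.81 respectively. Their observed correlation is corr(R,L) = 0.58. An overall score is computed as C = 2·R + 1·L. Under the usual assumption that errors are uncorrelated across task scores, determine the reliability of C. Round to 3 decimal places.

0.649

Var(C) = 2²·23.8² + 9.6² + 2·[2·23.8·9.6·0.58] = 2357.92 + 530.074 = 2887.99.
With uncorrelated errors the cross-covariances are all true-score covariance, so they carry over unchanged; only the diagonal terms shrink to ρᵢσᵢ².
True-score variance = [2²·23.8²·0.56 + 9.6²·0.81] + 530.074 = 1343.48 + 530.074 = 1873.55.
Reliability = 1873.55 / 2887.99 = 0.649.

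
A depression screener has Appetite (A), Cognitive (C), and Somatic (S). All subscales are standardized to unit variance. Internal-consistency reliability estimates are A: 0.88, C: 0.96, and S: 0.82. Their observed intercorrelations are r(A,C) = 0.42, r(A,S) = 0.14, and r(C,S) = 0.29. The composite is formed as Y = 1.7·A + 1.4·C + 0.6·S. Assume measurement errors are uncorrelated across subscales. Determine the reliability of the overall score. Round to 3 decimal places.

Var(Y) = 1.7² + 1.4² + 0.6² + 2·[2.38·0.42 + 1.02·0.14 + 0.84·0.29] = 5.21 + 2.772 = 7.982.
Under uncorrelated errors the observed covariances equal the true-score covariances, so only the own-variance terms attenuate.
True-score variance = [1.7²·0.88 + 1.4²·0.96 + 0.6²·0.82] + 2.772 = 4.72 + 2.772 = 7.492.
Reliability = 7.492 / 7.982 = 0.939.

0.939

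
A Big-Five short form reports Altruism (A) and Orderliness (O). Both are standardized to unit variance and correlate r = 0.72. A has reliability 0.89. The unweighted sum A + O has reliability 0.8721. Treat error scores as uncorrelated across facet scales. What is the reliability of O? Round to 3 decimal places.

Var(A+O) = 2 + 2·0.72 = 3.440.
True-score variance = ρ_A + ρ_O + 2·0.72, so 0.8721 = (0.89 + ρ_O + 1.44) / 3.440.
ρ_O = 0.8721·3.440 − 0.89 − 1.44 = 0.670.

0.670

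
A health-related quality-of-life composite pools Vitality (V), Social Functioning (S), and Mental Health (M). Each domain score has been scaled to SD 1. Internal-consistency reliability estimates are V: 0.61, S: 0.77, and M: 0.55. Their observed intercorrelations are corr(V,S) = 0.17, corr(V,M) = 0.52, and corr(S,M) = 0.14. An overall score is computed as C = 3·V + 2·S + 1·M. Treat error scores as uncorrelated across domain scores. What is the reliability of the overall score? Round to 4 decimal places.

0.7525

Var(C) = 3² + 2² + 1 + 2·[6·0.17 + 3·0.52 + 2·0.14] = 14 + 5.72 = 19.72.
With uncorrelated errors the cross-covariances are all true-score covariance, so they carry over unchanged; only the diagonal terms shrink to ρᵢσᵢ².
True-score variance = [3²·0.61 + 2²·0.77 + 0.55] + 5.72 = 9.12 + 5.72 = 14.84.
Reliability = 14.84 / 19.72 = 0.7525.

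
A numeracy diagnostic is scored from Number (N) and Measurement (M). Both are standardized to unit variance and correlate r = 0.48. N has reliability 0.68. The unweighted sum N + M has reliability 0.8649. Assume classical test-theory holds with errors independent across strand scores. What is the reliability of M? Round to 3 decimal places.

Var(N+M) = 2 + 2·0.48 = 2.960.
True-score variance = ρ_N + ρ_M + 2·0.48, so 0.8649 = (0.68 + ρ_M + 0.96) / 2.960.
ρ_M = 0.8649·2.960 − 0.68 − 0.96 = 0.920.

0.920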